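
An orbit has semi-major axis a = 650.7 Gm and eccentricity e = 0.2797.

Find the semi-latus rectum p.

Convert to SI: a = 650.7 Gm = 6.507e+11 m.
p = a (1 − e²).
p = 6.507e+11 · (1 − (0.2797)²) = 6.507e+11 · 0.921768 ≈ 5.998e+11 m = 599.8 Gm.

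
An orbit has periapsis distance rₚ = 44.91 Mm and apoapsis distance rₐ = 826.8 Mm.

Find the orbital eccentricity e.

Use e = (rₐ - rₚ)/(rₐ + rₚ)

Convert to SI: rₚ = 44.91 Mm = 4.491e+07 m; rₐ = 826.8 Mm = 8.268e+08 m.
e = (rₐ − rₚ) / (rₐ + rₚ).
e = (8.268e+08 − 4.491e+07) / (8.268e+08 + 4.491e+07) = 7.8189e+08 / 8.7171e+08 ≈ 0.897.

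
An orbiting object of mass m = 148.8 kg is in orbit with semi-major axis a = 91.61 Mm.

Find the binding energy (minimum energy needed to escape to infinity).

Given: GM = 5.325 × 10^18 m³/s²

Convert to SI: a = 91.61 Mm = 9.161e+07 m.
Total orbital energy is E = −GMm/(2a); binding energy is E_bind = −E = GMm/(2a).
E_bind = 5.325e+18 · 148.8 / (2 · 9.161e+07) J ≈ 4.325e+12 J = 4.325 TJ.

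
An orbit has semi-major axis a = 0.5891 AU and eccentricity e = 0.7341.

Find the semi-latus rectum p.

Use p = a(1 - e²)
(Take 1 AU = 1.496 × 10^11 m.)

Convert to SI: a = 0.5891 AU = 8.81294e+10 m.
p = a (1 − e²).
p = 8.81294e+10 · (1 − (0.7341)²) = 8.81294e+10 · 0.461097 ≈ 4.064e+10 m = 0.2716 AU.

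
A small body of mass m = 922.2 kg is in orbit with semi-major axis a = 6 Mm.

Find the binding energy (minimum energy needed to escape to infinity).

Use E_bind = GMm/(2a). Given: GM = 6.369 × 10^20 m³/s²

Convert to SI: a = 6 Mm = 6e+06 m.
Total orbital energy is E = −GMm/(2a); binding energy is E_bind = −E = GMm/(2a).
E_bind = 6.369e+20 · 922.2 / (2 · 6e+06) J ≈ 4.895e+16 J = 48.95 PJ.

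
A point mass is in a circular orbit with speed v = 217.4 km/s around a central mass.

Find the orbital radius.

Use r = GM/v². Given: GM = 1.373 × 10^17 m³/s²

Convert to SI: v = 217.4 km/s = 217400 m/s.
For a circular orbit, v² = GM / r, so r = GM / v².
r = 1.373e+17 / (217400)² m ≈ 2.905e+06 m = 2.905 Mm.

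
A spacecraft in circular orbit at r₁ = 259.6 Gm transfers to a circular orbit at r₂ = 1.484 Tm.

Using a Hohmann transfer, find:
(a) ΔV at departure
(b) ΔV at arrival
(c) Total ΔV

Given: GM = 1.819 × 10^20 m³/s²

Convert to SI: r₁ = 259.6 Gm = 2.596e+11 m; r₂ = 1.484 Tm = 1.484e+12 m.
Transfer semi-major axis: a_t = (r₁ + r₂)/2 = (2.596e+11 + 1.484e+12)/2 = 8.718e+11 m.
Circular speeds: v₁ = √(GM/r₁) = 26470.6 m/s, v₂ = √(GM/r₂) = 11071.3 m/s.
Transfer speeds (vis-viva v² = GM(2/r − 1/a_t)): v₁ᵗ = 34536 m/s, v₂ᵗ = 6041.48 m/s.
(a) ΔV₁ = |v₁ᵗ − v₁| ≈ 8065 m/s = 8.065 km/s.
(b) ΔV₂ = |v₂ − v₂ᵗ| ≈ 5030 m/s = 5.03 km/s.
(c) ΔV_total = ΔV₁ + ΔV₂ ≈ 1.31e+04 m/s = 13.1 km/s.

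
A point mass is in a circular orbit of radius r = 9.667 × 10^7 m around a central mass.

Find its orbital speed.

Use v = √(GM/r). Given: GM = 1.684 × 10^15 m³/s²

For a circular orbit, gravity supplies the centripetal force, so v = √(GM / r).
v = √(1.684e+15 / 9.667e+07) m/s ≈ 4174 m/s = 4.174 km/s.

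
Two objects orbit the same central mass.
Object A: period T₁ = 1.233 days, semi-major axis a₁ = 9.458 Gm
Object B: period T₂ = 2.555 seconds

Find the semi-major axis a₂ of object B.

Convert to SI: T₁ = 1.233 days = 106531 s; a₁ = 9.458 Gm = 9.458e+09 m.
Kepler's third law: (T₁/T₂)² = (a₁/a₂)³ ⇒ a₂ = a₁ · (T₂/T₁)^(2/3).
T₂/T₁ = 2.555 / 106531 = 2.39836e-05.
a₂ = 9.458e+09 · (2.39836e-05)^(2/3) m ≈ 7.866e+06 m = 7.866 Mm.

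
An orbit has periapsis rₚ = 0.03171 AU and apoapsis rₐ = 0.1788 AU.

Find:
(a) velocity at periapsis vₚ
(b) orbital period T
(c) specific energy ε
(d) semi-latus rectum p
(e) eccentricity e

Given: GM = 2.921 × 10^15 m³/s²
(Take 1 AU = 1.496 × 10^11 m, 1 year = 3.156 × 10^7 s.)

Convert to SI: rₚ = 0.03171 AU = 4.74382e+09 m; rₐ = 0.1788 AU = 2.67485e+10 m.
(a) With a = (rₚ + rₐ)/2 = 1.57461e+10 m, vₚ = √(GM (2/rₚ − 1/a)) = √(2.921e+15 · (2/4.74382e+09 − 1/1.57461e+10)) m/s ≈ 1023 m/s
(b) With a = (rₚ + rₐ)/2 = 1.57461e+10 m, T = 2π √(a³/GM) = 2π √((1.57461e+10)³/2.921e+15) s ≈ 2.297e+08 s
(c) With a = (rₚ + rₐ)/2 = 1.57461e+10 m, ε = −GM/(2a) = −2.921e+15/(2 · 1.57461e+10) J/kg ≈ -9.275e+04 J/kg
(d) From a = (rₚ + rₐ)/2 = 1.57461e+10 m and e = (rₐ − rₚ)/(rₐ + rₚ) = 0.698732, p = a(1 − e²) = 1.57461e+10 · (1 − (0.698732)²) ≈ 8.058e+09 m
(e) e = (rₐ − rₚ)/(rₐ + rₚ) = (2.67485e+10 − 4.74382e+09)/(2.67485e+10 + 4.74382e+09) ≈ 0.6987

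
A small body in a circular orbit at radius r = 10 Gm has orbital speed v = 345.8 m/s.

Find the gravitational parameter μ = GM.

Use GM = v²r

Convert to SI: r = 10 Gm = 1e+10 m.
For a circular orbit v² = GM/r, so GM = v² · r.
GM = (345.8)² · 1e+10 m³/s² ≈ 1.196e+15 m³/s² = 1.196 × 10^15 m³/s².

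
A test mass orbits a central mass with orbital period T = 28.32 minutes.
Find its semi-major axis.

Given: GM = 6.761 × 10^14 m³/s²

Convert to SI: T = 28.32 minutes = 1699.2 s.
Invert Kepler's third law: a = (GM · T² / (4π²))^(1/3).
Substituting T = 1699.2 s and GM = 6.761e+14 m³/s²:
a = (6.761e+14 · (1699.2)² / (4π²))^(1/3) m
a ≈ 3.67e+06 m = 3.67 Mm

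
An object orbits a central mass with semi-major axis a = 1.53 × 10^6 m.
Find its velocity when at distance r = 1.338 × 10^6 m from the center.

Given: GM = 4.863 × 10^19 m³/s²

Vis-viva: v = √(GM · (2/r − 1/a)).
2/r − 1/a = 2/1.338e+06 − 1/1.53e+06 = 8.41174e-07 m⁻¹.
v = √(4.863e+19 · 8.41174e-07) m/s ≈ 6.396e+06 m/s = 6396 km/s.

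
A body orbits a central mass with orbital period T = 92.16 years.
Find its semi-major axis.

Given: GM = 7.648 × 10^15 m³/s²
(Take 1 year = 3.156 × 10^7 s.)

Convert to SI: T = 92.16 years = 2.90857e+09 s.
Invert Kepler's third law: a = (GM · T² / (4π²))^(1/3).
Substituting T = 2.90857e+09 s and GM = 7.648e+15 m³/s²:
a = (7.648e+15 · (2.90857e+09)² / (4π²))^(1/3) m
a ≈ 1.179e+11 m = 1.179 × 10^11 m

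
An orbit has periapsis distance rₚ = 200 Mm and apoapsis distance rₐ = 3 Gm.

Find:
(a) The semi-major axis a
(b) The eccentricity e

Convert to SI: rₚ = 200 Mm = 2e+08 m; rₐ = 3 Gm = 3e+09 m.
(a) a = (rₚ + rₐ) / 2 = (2e+08 + 3e+09) / 2 ≈ 1.6e+09 m = 1.6 Gm.
(b) e = (rₐ − rₚ) / (rₐ + rₚ) = (3e+09 − 2e+08) / (3e+09 + 2e+08) ≈ 0.875.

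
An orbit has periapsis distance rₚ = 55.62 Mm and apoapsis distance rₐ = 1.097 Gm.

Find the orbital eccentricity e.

Convert to SI: rₚ = 55.62 Mm = 5.562e+07 m; rₐ = 1.097 Gm = 1.097e+09 m.
e = (rₐ − rₚ) / (rₐ + rₚ).
e = (1.097e+09 − 5.562e+07) / (1.097e+09 + 5.562e+07) = 1.04138e+09 / 1.15262e+09 ≈ 0.9035.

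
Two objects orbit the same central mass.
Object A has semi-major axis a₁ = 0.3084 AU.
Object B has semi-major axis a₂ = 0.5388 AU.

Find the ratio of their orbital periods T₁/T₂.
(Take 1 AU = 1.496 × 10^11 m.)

Convert to SI: a₁ = 0.3084 AU = 4.61366e+10 m; a₂ = 0.5388 AU = 8.06045e+10 m.
From Kepler's third law, (T₁/T₂)² = (a₁/a₂)³, so T₁/T₂ = (a₁/a₂)^(3/2).
a₁/a₂ = 4.61366e+10 / 8.06045e+10 = 0.572383.
T₁/T₂ = (0.572383)^(3/2) ≈ 0.433.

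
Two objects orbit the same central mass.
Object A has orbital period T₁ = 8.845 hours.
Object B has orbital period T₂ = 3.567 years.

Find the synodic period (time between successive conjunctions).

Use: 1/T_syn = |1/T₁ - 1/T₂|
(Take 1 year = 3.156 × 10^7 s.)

Convert to SI: T₁ = 8.845 hours = 31842 s; T₂ = 3.567 years = 1.12575e+08 s.
T_syn = |T₁ · T₂ / (T₁ − T₂)|.
T_syn = |31842 · 1.12575e+08 / (31842 − 1.12575e+08)| s ≈ 3.185e+04 s = 8.848 hours.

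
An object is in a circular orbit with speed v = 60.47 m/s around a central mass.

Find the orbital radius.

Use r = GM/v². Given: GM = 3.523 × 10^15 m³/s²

For a circular orbit, v² = GM / r, so r = GM / v².
r = 3.523e+15 / (60.47)² m ≈ 9.635e+11 m = 963.5 Gm.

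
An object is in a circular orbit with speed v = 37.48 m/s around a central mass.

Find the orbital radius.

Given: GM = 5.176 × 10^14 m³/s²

For a circular orbit, v² = GM / r, so r = GM / v².
r = 5.176e+14 / (37.48)² m ≈ 3.685e+11 m = 368.5 Gm.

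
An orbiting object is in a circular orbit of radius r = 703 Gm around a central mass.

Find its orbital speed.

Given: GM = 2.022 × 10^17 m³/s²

Convert to SI: r = 703 Gm = 7.03e+11 m.
For a circular orbit, gravity supplies the centripetal force, so v = √(GM / r).
v = √(2.022e+17 / 7.03e+11) m/s ≈ 536.3 m/s = 536.3 m/s.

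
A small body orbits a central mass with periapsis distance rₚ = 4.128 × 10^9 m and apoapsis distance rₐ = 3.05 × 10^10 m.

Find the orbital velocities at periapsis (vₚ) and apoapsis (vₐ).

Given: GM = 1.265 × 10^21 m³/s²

Use the vis-viva equation v² = GM(2/r − 1/a) with a = (rₚ + rₐ)/2 = (4.128e+09 + 3.05e+10)/2 = 1.7314e+10 m.
vₚ = √(GM · (2/rₚ − 1/a)) = √(1.265e+21 · (2/4.128e+09 − 1/1.7314e+10)) m/s ≈ 7.347e+05 m/s = 734.7 km/s.
vₐ = √(GM · (2/rₐ − 1/a)) = √(1.265e+21 · (2/3.05e+10 − 1/1.7314e+10)) m/s ≈ 9.944e+04 m/s = 99.44 km/s.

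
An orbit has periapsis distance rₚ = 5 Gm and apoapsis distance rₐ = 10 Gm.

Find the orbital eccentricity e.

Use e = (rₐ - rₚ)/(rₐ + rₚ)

Convert to SI: rₚ = 5 Gm = 5e+09 m; rₐ = 10 Gm = 1e+10 m.
e = (rₐ − rₚ) / (rₐ + rₚ).
e = (1e+10 − 5e+09) / (1e+10 + 5e+09) = 5e+09 / 1.5e+10 ≈ 0.3333.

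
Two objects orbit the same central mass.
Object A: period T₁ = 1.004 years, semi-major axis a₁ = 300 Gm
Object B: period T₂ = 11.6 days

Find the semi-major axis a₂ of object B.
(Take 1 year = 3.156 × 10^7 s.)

Convert to SI: T₁ = 1.004 years = 3.16862e+07 s; a₁ = 300 Gm = 3e+11 m; T₂ = 11.6 days = 1.00224e+06 s.
Kepler's third law: (T₁/T₂)² = (a₁/a₂)³ ⇒ a₂ = a₁ · (T₂/T₁)^(2/3).
T₂/T₁ = 1.00224e+06 / 3.16862e+07 = 0.0316301.
a₂ = 3e+11 · (0.0316301)^(2/3) m ≈ 3e+10 m = 30 Gm.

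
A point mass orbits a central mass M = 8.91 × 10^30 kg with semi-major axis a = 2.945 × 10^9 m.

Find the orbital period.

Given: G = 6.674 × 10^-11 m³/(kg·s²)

GM = G · M = 6.674e-11 · 8.91e+30 = 5.94653e+20 m³/s².
Kepler's third law: T = 2π √(a³ / GM).
Substituting a = 2.945e+09 m and GM = 5.94653e+20 m³/s²:
T = 2π √((2.945e+09)³ / 5.94653e+20) s
T ≈ 4.118e+04 s = 11.44 hours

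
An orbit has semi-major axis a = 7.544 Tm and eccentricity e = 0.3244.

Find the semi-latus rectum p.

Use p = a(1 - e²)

Convert to SI: a = 7.544 Tm = 7.544e+12 m.
p = a (1 − e²).
p = 7.544e+12 · (1 − (0.3244)²) = 7.544e+12 · 0.894765 ≈ 6.75e+12 m = 6.75 Tm.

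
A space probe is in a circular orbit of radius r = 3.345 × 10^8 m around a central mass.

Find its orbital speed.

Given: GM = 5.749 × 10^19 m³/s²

For a circular orbit, gravity supplies the centripetal force, so v = √(GM / r).
v = √(5.749e+19 / 3.345e+08) m/s ≈ 4.146e+05 m/s = 414.6 km/s.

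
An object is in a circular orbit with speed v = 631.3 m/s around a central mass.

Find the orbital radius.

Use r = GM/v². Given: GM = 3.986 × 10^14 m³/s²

For a circular orbit, v² = GM / r, so r = GM / v².
r = 3.986e+14 / (631.3)² m ≈ 1e+09 m = 1 Gm.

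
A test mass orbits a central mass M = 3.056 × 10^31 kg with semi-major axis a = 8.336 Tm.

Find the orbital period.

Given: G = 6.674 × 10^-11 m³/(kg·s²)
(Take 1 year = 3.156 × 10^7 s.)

Convert to SI: a = 8.336 Tm = 8.336e+12 m.
GM = G · M = 6.674e-11 · 3.056e+31 = 2.03957e+21 m³/s².
Kepler's third law: T = 2π √(a³ / GM).
Substituting a = 8.336e+12 m and GM = 2.03957e+21 m³/s²:
T = 2π √((8.336e+12)³ / 2.03957e+21) s
T ≈ 3.348e+09 s = 106.1 years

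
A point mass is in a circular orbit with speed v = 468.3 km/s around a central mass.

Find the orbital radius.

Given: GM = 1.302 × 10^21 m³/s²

Convert to SI: v = 468.3 km/s = 468300 m/s.
For a circular orbit, v² = GM / r, so r = GM / v².
r = 1.302e+21 / (468300)² m ≈ 5.937e+09 m = 5.937 × 10^9 m.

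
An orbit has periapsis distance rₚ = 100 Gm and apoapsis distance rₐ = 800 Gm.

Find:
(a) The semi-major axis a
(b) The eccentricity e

Convert to SI: rₚ = 100 Gm = 1e+11 m; rₐ = 800 Gm = 8e+11 m.
(a) a = (rₚ + rₐ) / 2 = (1e+11 + 8e+11) / 2 ≈ 4.5e+11 m = 450 Gm.
(b) e = (rₐ − rₚ) / (rₐ + rₚ) = (8e+11 − 1e+11) / (8e+11 + 1e+11) ≈ 0.7778.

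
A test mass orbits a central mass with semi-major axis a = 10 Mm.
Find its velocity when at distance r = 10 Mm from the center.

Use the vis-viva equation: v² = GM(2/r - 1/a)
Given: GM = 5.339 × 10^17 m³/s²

Convert to SI: a = 10 Mm = 1e+07 m; r = 10 Mm = 1e+07 m.
Vis-viva: v = √(GM · (2/r − 1/a)).
2/r − 1/a = 2/1e+07 − 1/1e+07 = 1e-07 m⁻¹.
v = √(5.339e+17 · 1e-07) m/s ≈ 2.311e+05 m/s = 231.1 km/s.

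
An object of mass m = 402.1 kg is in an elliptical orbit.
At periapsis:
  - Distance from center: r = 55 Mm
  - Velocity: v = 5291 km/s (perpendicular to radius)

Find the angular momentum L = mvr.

Convert to SI: r = 55 Mm = 5.5e+07 m; v = 5291 km/s = 5.291e+06 m/s.
Since v is perpendicular to r, L = m · v · r.
L = 402.1 · 5.291e+06 · 5.5e+07 kg·m²/s ≈ 1.17e+17 kg·m²/s.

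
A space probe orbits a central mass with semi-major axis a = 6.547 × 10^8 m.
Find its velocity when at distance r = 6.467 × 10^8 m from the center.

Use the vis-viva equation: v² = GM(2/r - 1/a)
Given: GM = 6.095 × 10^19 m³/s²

Vis-viva: v = √(GM · (2/r − 1/a)).
2/r − 1/a = 2/6.467e+08 − 1/6.547e+08 = 1.56521e-09 m⁻¹.
v = √(6.095e+19 · 1.56521e-09) m/s ≈ 3.089e+05 m/s = 308.9 km/s.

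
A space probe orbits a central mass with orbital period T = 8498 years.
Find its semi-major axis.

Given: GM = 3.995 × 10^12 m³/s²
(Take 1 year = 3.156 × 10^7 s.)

Convert to SI: T = 8498 years = 2.68197e+11 s.
Invert Kepler's third law: a = (GM · T² / (4π²))^(1/3).
Substituting T = 2.68197e+11 s and GM = 3.995e+12 m³/s²:
a = (3.995e+12 · (2.68197e+11)² / (4π²))^(1/3) m
a ≈ 1.938e+11 m = 193.8 Gm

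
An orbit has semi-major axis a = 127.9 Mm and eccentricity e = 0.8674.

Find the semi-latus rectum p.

Convert to SI: a = 127.9 Mm = 1.279e+08 m.
p = a (1 − e²).
p = 1.279e+08 · (1 − (0.8674)²) = 1.279e+08 · 0.247617 ≈ 3.167e+07 m = 31.67 Mm.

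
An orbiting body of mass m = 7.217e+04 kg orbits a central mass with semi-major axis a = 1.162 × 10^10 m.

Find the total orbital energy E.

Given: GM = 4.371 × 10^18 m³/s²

E = −GMm / (2a).
E = −4.371e+18 · 7.217e+04 / (2 · 1.162e+10) J ≈ -1.357e+13 J = -13.57 TJ.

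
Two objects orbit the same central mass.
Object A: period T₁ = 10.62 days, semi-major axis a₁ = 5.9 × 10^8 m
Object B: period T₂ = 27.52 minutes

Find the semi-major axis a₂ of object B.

Convert to SI: T₁ = 10.62 days = 917568 s; T₂ = 27.52 minutes = 1651.2 s.
Kepler's third law: (T₁/T₂)² = (a₁/a₂)³ ⇒ a₂ = a₁ · (T₂/T₁)^(2/3).
T₂/T₁ = 1651.2 / 917568 = 0.00179954.
a₂ = 5.9e+08 · (0.00179954)^(2/3) m ≈ 8.729e+06 m = 8.729 × 10^6 m.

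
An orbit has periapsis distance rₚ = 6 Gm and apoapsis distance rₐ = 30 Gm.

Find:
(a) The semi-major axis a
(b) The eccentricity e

Convert to SI: rₚ = 6 Gm = 6e+09 m; rₐ = 30 Gm = 3e+10 m.
(a) a = (rₚ + rₐ) / 2 = (6e+09 + 3e+10) / 2 ≈ 1.8e+10 m = 18 Gm.
(b) e = (rₐ − rₚ) / (rₐ + rₚ) = (3e+10 − 6e+09) / (3e+10 + 6e+09) ≈ 0.6667.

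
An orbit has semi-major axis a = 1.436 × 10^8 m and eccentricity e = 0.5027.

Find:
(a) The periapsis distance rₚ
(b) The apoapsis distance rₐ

(a) rₚ = a(1 − e) = 1.436e+08 · (1 − 0.5027) = 1.436e+08 · 0.4973 ≈ 7.141e+07 m = 7.141 × 10^7 m.
(b) rₐ = a(1 + e) = 1.436e+08 · (1 + 0.5027) = 1.436e+08 · 1.5027 ≈ 2.158e+08 m = 2.158 × 10^8 m.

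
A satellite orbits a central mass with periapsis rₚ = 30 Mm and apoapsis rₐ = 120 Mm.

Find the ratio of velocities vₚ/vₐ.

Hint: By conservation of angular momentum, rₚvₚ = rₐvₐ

Convert to SI: rₚ = 30 Mm = 3e+07 m; rₐ = 120 Mm = 1.2e+08 m.
Conservation of angular momentum gives rₚvₚ = rₐvₐ, so vₚ/vₐ = rₐ/rₚ.
vₚ/vₐ = 1.2e+08 / 3e+07 ≈ 4.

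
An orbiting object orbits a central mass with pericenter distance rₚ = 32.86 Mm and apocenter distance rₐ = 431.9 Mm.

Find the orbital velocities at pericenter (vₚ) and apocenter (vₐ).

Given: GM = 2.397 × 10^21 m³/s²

Convert to SI: rₚ = 32.86 Mm = 3.286e+07 m; rₐ = 431.9 Mm = 4.319e+08 m.
Use the vis-viva equation v² = GM(2/r − 1/a) with a = (rₚ + rₐ)/2 = (3.286e+07 + 4.319e+08)/2 = 2.3238e+08 m.
vₚ = √(GM · (2/rₚ − 1/a)) = √(2.397e+21 · (2/3.286e+07 − 1/2.3238e+08)) m/s ≈ 1.164e+07 m/s = 1.164e+04 km/s.
vₐ = √(GM · (2/rₐ − 1/a)) = √(2.397e+21 · (2/4.319e+08 − 1/2.3238e+08)) m/s ≈ 8.859e+05 m/s = 885.9 km/s.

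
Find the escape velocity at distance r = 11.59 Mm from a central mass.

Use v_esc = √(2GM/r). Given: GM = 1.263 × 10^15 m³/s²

Convert to SI: r = 11.59 Mm = 1.159e+07 m.
Escape velocity comes from setting total energy to zero: ½v² − GM/r = 0 ⇒ v_esc = √(2GM / r).
v_esc = √(2 · 1.263e+15 / 1.159e+07) m/s ≈ 1.476e+04 m/s = 14.76 km/s.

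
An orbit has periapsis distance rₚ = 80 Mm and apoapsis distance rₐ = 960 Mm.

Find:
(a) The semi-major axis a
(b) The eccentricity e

Convert to SI: rₚ = 80 Mm = 8e+07 m; rₐ = 960 Mm = 9.6e+08 m.
(a) a = (rₚ + rₐ) / 2 = (8e+07 + 9.6e+08) / 2 ≈ 5.2e+08 m = 520 Mm.
(b) e = (rₐ − rₚ) / (rₐ + rₚ) = (9.6e+08 − 8e+07) / (9.6e+08 + 8e+07) ≈ 0.8462.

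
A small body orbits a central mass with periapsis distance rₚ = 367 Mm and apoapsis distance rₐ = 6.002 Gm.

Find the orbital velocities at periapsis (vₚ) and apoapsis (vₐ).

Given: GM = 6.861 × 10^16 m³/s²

Convert to SI: rₚ = 367 Mm = 3.67e+08 m; rₐ = 6.002 Gm = 6.002e+09 m.
Use the vis-viva equation v² = GM(2/r − 1/a) with a = (rₚ + rₐ)/2 = (3.67e+08 + 6.002e+09)/2 = 3.1845e+09 m.
vₚ = √(GM · (2/rₚ − 1/a)) = √(6.861e+16 · (2/3.67e+08 − 1/3.1845e+09)) m/s ≈ 1.877e+04 m/s = 18.77 km/s.
vₐ = √(GM · (2/rₐ − 1/a)) = √(6.861e+16 · (2/6.002e+09 − 1/3.1845e+09)) m/s ≈ 1148 m/s = 1.148 km/s.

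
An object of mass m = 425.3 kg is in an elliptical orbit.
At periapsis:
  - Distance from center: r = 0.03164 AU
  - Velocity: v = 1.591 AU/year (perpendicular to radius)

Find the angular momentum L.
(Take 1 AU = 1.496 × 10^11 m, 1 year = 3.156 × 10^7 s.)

Convert to SI: r = 0.03164 AU = 4.73334e+09 m; v = 1.591 AU/year = 7541.62 m/s.
Since v is perpendicular to r, L = m · v · r.
L = 425.3 · 7541.62 · 4.73334e+09 kg·m²/s ≈ 1.518e+16 kg·m²/s.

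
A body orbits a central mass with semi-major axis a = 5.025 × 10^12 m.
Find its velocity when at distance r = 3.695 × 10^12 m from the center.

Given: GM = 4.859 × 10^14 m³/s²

Vis-viva: v = √(GM · (2/r − 1/a)).
2/r − 1/a = 2/3.695e+12 − 1/5.025e+12 = 3.42267e-13 m⁻¹.
v = √(4.859e+14 · 3.42267e-13) m/s ≈ 12.9 m/s = 12.9 m/s.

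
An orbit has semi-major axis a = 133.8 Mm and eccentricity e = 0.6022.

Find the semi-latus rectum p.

Convert to SI: a = 133.8 Mm = 1.338e+08 m.
p = a (1 − e²).
p = 1.338e+08 · (1 − (0.6022)²) = 1.338e+08 · 0.637355 ≈ 8.528e+07 m = 85.28 Mm.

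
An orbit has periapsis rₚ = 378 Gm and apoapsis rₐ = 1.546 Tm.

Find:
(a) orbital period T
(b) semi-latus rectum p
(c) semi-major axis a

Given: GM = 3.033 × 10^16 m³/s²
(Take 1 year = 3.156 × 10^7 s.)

Convert to SI: rₚ = 378 Gm = 3.78e+11 m; rₐ = 1.546 Tm = 1.546e+12 m.
(a) With a = (rₚ + rₐ)/2 = 9.62e+11 m, T = 2π √(a³/GM) = 2π √((9.62e+11)³/3.033e+16) s ≈ 3.404e+10 s
(b) From a = (rₚ + rₐ)/2 = 9.62e+11 m and e = (rₐ − rₚ)/(rₐ + rₚ) = 0.607069, p = a(1 − e²) = 9.62e+11 · (1 − (0.607069)²) ≈ 6.075e+11 m
(c) a = (rₚ + rₐ)/2 = (3.78e+11 + 1.546e+12)/2 ≈ 9.62e+11 m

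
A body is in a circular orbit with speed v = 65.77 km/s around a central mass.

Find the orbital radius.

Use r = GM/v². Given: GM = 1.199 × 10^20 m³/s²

Convert to SI: v = 65.77 km/s = 65770 m/s.
For a circular orbit, v² = GM / r, so r = GM / v².
r = 1.199e+20 / (65770)² m ≈ 2.772e+10 m = 27.72 Gm.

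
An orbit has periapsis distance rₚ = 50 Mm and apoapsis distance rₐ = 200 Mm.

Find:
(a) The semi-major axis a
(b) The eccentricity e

Convert to SI: rₚ = 50 Mm = 5e+07 m; rₐ = 200 Mm = 2e+08 m.
(a) a = (rₚ + rₐ) / 2 = (5e+07 + 2e+08) / 2 ≈ 1.25e+08 m = 125 Mm.
(b) e = (rₐ − rₚ) / (rₐ + rₚ) = (2e+08 − 5e+07) / (2e+08 + 5e+07) ≈ 0.6.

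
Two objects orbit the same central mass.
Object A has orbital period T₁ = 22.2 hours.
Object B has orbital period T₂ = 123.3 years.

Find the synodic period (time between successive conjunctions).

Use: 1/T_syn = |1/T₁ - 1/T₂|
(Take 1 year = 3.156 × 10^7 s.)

Convert to SI: T₁ = 22.2 hours = 79920 s; T₂ = 123.3 years = 3.89135e+09 s.
T_syn = |T₁ · T₂ / (T₁ − T₂)|.
T_syn = |79920 · 3.89135e+09 / (79920 − 3.89135e+09)| s ≈ 7.992e+04 s = 22.2 hours.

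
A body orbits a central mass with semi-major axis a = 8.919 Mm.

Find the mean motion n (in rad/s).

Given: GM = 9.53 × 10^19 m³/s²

Convert to SI: a = 8.919 Mm = 8.919e+06 m.
n = √(GM / a³).
n = √(9.53e+19 / (8.919e+06)³) rad/s ≈ 0.3665 rad/s.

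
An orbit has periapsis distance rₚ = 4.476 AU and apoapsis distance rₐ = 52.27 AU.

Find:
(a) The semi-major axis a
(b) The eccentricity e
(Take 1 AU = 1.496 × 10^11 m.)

Convert to SI: rₚ = 4.476 AU = 6.6961e+11 m; rₐ = 52.27 AU = 7.81959e+12 m.
(a) a = (rₚ + rₐ) / 2 = (6.6961e+11 + 7.81959e+12) / 2 ≈ 4.245e+12 m = 28.37 AU.
(b) e = (rₐ − rₚ) / (rₐ + rₚ) = (7.81959e+12 − 6.6961e+11) / (7.81959e+12 + 6.6961e+11) ≈ 0.8422.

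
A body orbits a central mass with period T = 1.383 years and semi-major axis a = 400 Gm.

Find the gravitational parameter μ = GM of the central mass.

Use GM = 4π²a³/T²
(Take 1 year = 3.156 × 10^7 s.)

Convert to SI: T = 1.383 years = 4.36475e+07 s; a = 400 Gm = 4e+11 m.
GM = 4π² · a³ / T².
GM = 4π² · (4e+11)³ / (4.36475e+07)² m³/s² ≈ 1.326e+21 m³/s² = 1.326 × 10^21 m³/s².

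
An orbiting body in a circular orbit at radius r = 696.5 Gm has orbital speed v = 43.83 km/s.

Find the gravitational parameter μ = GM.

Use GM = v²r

Convert to SI: r = 696.5 Gm = 6.965e+11 m; v = 43.83 km/s = 43830 m/s.
For a circular orbit v² = GM/r, so GM = v² · r.
GM = (43830)² · 6.965e+11 m³/s² ≈ 1.338e+21 m³/s² = 1.338 × 10^21 m³/s².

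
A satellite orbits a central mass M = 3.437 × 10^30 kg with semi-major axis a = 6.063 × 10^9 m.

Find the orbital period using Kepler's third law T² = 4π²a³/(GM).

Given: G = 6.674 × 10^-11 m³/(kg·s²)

GM = G · M = 6.674e-11 · 3.437e+30 = 2.29385e+20 m³/s².
Kepler's third law: T = 2π √(a³ / GM).
Substituting a = 6.063e+09 m and GM = 2.29385e+20 m³/s²:
T = 2π √((6.063e+09)³ / 2.29385e+20) s
T ≈ 1.959e+05 s = 2.267 days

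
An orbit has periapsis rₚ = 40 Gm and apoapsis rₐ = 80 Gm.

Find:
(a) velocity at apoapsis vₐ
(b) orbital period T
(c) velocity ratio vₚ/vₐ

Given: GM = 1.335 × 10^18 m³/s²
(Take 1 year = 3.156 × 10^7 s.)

Convert to SI: rₚ = 40 Gm = 4e+10 m; rₐ = 80 Gm = 8e+10 m.
(a) With a = (rₚ + rₐ)/2 = 6e+10 m, vₐ = √(GM (2/rₐ − 1/a)) = √(1.335e+18 · (2/8e+10 − 1/6e+10)) m/s ≈ 3335 m/s
(b) With a = (rₚ + rₐ)/2 = 6e+10 m, T = 2π √(a³/GM) = 2π √((6e+10)³/1.335e+18) s ≈ 7.992e+07 s
(c) Conservation of angular momentum (rₚvₚ = rₐvₐ) gives vₚ/vₐ = rₐ/rₚ = 8e+10/4e+10 ≈ 2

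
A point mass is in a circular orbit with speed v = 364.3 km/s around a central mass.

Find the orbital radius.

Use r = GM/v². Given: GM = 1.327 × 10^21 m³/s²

Convert to SI: v = 364.3 km/s = 364300 m/s.
For a circular orbit, v² = GM / r, so r = GM / v².
r = 1.327e+21 / (364300)² m ≈ 9.999e+09 m = 9.999 Gm.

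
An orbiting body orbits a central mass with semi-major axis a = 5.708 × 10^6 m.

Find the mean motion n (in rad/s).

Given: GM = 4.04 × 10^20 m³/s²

n = √(GM / a³).
n = √(4.04e+20 / (5.708e+06)³) rad/s ≈ 1.474 rad/s.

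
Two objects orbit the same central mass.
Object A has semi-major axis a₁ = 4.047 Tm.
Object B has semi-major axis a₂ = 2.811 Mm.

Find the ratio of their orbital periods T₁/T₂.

Convert to SI: a₁ = 4.047 Tm = 4.047e+12 m; a₂ = 2.811 Mm = 2.811e+06 m.
From Kepler's third law, (T₁/T₂)² = (a₁/a₂)³, so T₁/T₂ = (a₁/a₂)^(3/2).
a₁/a₂ = 4.047e+12 / 2.811e+06 = 1.4397e+06.
T₁/T₂ = (1.4397e+06)^(3/2) ≈ 1.727e+09.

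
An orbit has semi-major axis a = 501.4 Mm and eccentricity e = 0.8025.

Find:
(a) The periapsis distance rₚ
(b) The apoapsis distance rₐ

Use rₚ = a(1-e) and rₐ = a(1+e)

Convert to SI: a = 501.4 Mm = 5.014e+08 m.
(a) rₚ = a(1 − e) = 5.014e+08 · (1 − 0.8025) = 5.014e+08 · 0.1975 ≈ 9.903e+07 m = 99.03 Mm.
(b) rₐ = a(1 + e) = 5.014e+08 · (1 + 0.8025) = 5.014e+08 · 1.8025 ≈ 9.038e+08 m = 903.8 Mm.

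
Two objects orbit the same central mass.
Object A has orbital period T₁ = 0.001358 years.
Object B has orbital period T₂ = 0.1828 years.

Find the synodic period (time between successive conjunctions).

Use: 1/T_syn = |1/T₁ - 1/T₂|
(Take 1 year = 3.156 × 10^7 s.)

Convert to SI: T₁ = 0.001358 years = 42858.5 s; T₂ = 0.1828 years = 5.76917e+06 s.
T_syn = |T₁ · T₂ / (T₁ − T₂)|.
T_syn = |42858.5 · 5.76917e+06 / (42858.5 − 5.76917e+06)| s ≈ 4.318e+04 s = 0.001368 years.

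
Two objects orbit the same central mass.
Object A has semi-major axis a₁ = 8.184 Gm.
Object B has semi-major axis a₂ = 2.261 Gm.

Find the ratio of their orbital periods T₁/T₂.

Convert to SI: a₁ = 8.184 Gm = 8.184e+09 m; a₂ = 2.261 Gm = 2.261e+09 m.
From Kepler's third law, (T₁/T₂)² = (a₁/a₂)³, so T₁/T₂ = (a₁/a₂)^(3/2).
a₁/a₂ = 8.184e+09 / 2.261e+09 = 3.61964.
T₁/T₂ = (3.61964)^(3/2) ≈ 6.886.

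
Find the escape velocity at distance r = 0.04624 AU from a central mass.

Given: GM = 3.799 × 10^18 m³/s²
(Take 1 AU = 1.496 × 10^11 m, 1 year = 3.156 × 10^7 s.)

Convert to SI: r = 0.04624 AU = 6.9175e+09 m.
Escape velocity comes from setting total energy to zero: ½v² − GM/r = 0 ⇒ v_esc = √(2GM / r).
v_esc = √(2 · 3.799e+18 / 6.9175e+09) m/s ≈ 3.314e+04 m/s = 6.992 AU/year.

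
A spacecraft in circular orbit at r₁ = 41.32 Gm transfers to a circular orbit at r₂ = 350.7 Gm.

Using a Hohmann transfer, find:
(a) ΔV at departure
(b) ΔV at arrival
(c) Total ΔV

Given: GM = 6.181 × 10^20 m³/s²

Convert to SI: r₁ = 41.32 Gm = 4.132e+10 m; r₂ = 350.7 Gm = 3.507e+11 m.
Transfer semi-major axis: a_t = (r₁ + r₂)/2 = (4.132e+10 + 3.507e+11)/2 = 1.9601e+11 m.
Circular speeds: v₁ = √(GM/r₁) = 122306 m/s, v₂ = √(GM/r₂) = 41981.8 m/s.
Transfer speeds (vis-viva v² = GM(2/r − 1/a_t)): v₁ᵗ = 163598 m/s, v₂ᵗ = 19275.4 m/s.
(a) ΔV₁ = |v₁ᵗ − v₁| ≈ 4.129e+04 m/s = 41.29 km/s.
(b) ΔV₂ = |v₂ − v₂ᵗ| ≈ 2.271e+04 m/s = 22.71 km/s.
(c) ΔV_total = ΔV₁ + ΔV₂ ≈ 6.4e+04 m/s = 64 km/s.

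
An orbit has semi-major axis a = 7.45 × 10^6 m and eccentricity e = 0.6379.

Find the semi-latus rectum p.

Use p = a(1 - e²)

p = a (1 − e²).
p = 7.45e+06 · (1 − (0.6379)²) = 7.45e+06 · 0.593084 ≈ 4.418e+06 m = 4.418 × 10^6 m.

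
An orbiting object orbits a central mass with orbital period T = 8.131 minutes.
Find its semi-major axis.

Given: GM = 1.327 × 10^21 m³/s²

Convert to SI: T = 8.131 minutes = 487.86 s.
Invert Kepler's third law: a = (GM · T² / (4π²))^(1/3).
Substituting T = 487.86 s and GM = 1.327e+21 m³/s²:
a = (1.327e+21 · (487.86)² / (4π²))^(1/3) m
a ≈ 2e+08 m = 200 Mm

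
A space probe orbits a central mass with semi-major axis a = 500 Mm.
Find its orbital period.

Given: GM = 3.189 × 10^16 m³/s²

Convert to SI: a = 500 Mm = 5e+08 m.
Kepler's third law: T = 2π √(a³ / GM).
Substituting a = 5e+08 m and GM = 3.189e+16 m³/s²:
T = 2π √((5e+08)³ / 3.189e+16) s
T ≈ 3.934e+05 s = 4.553 days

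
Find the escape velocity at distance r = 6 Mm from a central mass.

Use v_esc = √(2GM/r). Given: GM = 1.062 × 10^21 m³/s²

Convert to SI: r = 6 Mm = 6e+06 m.
Escape velocity comes from setting total energy to zero: ½v² − GM/r = 0 ⇒ v_esc = √(2GM / r).
v_esc = √(2 · 1.062e+21 / 6e+06) m/s ≈ 1.881e+07 m/s = 1.881e+04 km/s.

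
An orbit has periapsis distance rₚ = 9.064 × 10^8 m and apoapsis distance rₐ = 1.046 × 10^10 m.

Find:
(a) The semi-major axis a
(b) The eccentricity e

(a) a = (rₚ + rₐ) / 2 = (9.064e+08 + 1.046e+10) / 2 ≈ 5.683e+09 m = 5.683 × 10^9 m.
(b) e = (rₐ − rₚ) / (rₐ + rₚ) = (1.046e+10 − 9.064e+08) / (1.046e+10 + 9.064e+08) ≈ 0.8405.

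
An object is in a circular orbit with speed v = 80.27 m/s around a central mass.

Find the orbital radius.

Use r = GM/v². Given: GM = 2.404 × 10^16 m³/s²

For a circular orbit, v² = GM / r, so r = GM / v².
r = 2.404e+16 / (80.27)² m ≈ 3.731e+12 m = 3.731 Tm.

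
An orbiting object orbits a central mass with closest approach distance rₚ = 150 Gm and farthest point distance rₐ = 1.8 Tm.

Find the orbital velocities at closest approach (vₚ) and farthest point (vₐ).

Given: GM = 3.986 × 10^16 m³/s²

Convert to SI: rₚ = 150 Gm = 1.5e+11 m; rₐ = 1.8 Tm = 1.8e+12 m.
Use the vis-viva equation v² = GM(2/r − 1/a) with a = (rₚ + rₐ)/2 = (1.5e+11 + 1.8e+12)/2 = 9.75e+11 m.
vₚ = √(GM · (2/rₚ − 1/a)) = √(3.986e+16 · (2/1.5e+11 − 1/9.75e+11)) m/s ≈ 700.4 m/s = 700.4 m/s.
vₐ = √(GM · (2/rₐ − 1/a)) = √(3.986e+16 · (2/1.8e+12 − 1/9.75e+11)) m/s ≈ 58.37 m/s = 58.37 m/s.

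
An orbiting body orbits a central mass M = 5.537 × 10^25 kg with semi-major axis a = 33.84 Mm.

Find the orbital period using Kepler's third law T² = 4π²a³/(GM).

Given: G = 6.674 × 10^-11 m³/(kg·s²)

Convert to SI: a = 33.84 Mm = 3.384e+07 m.
GM = G · M = 6.674e-11 · 5.537e+25 = 3.69539e+15 m³/s².
Kepler's third law: T = 2π √(a³ / GM).
Substituting a = 3.384e+07 m and GM = 3.69539e+15 m³/s²:
T = 2π √((3.384e+07)³ / 3.69539e+15) s
T ≈ 2.035e+04 s = 5.652 hours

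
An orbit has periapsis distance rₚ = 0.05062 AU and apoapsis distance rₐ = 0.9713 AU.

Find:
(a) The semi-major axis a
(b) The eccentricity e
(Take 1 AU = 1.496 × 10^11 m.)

Convert to SI: rₚ = 0.05062 AU = 7.57275e+09 m; rₐ = 0.9713 AU = 1.45306e+11 m.
(a) a = (rₚ + rₐ) / 2 = (7.57275e+09 + 1.45306e+11) / 2 ≈ 7.644e+10 m = 0.511 AU.
(b) e = (rₐ − rₚ) / (rₐ + rₚ) = (1.45306e+11 − 7.57275e+09) / (1.45306e+11 + 7.57275e+09) ≈ 0.9009.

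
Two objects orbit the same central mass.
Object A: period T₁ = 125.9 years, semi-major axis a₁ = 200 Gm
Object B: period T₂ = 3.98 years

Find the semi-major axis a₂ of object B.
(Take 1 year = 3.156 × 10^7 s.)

Convert to SI: T₁ = 125.9 years = 3.9734e+09 s; a₁ = 200 Gm = 2e+11 m; T₂ = 3.98 years = 1.25609e+08 s.
Kepler's third law: (T₁/T₂)² = (a₁/a₂)³ ⇒ a₂ = a₁ · (T₂/T₁)^(2/3).
T₂/T₁ = 1.25609e+08 / 3.9734e+09 = 0.0316124.
a₂ = 2e+11 · (0.0316124)^(2/3) m ≈ 2e+10 m = 20 Gm.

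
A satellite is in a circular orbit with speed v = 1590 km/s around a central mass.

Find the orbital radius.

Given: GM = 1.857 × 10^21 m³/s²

Convert to SI: v = 1590 km/s = 1.59e+06 m/s.
For a circular orbit, v² = GM / r, so r = GM / v².
r = 1.857e+21 / (1.59e+06)² m ≈ 7.345e+08 m = 7.345 × 10^8 m.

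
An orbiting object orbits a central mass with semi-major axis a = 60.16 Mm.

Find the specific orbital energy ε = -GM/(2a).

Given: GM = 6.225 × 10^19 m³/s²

Convert to SI: a = 60.16 Mm = 6.016e+07 m.
ε = −GM / (2a).
ε = −6.225e+19 / (2 · 6.016e+07) J/kg ≈ -5.174e+11 J/kg = -517.4 GJ/kg.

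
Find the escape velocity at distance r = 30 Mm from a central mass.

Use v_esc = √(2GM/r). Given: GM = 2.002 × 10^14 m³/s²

Convert to SI: r = 30 Mm = 3e+07 m.
Escape velocity comes from setting total energy to zero: ½v² − GM/r = 0 ⇒ v_esc = √(2GM / r).
v_esc = √(2 · 2.002e+14 / 3e+07) m/s ≈ 3653 m/s = 3.653 km/s.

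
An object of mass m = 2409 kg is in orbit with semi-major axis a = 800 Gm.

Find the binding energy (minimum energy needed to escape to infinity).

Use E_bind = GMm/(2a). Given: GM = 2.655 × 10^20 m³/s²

Convert to SI: a = 800 Gm = 8e+11 m.
Total orbital energy is E = −GMm/(2a); binding energy is E_bind = −E = GMm/(2a).
E_bind = 2.655e+20 · 2409 / (2 · 8e+11) J ≈ 3.997e+11 J = 399.7 GJ.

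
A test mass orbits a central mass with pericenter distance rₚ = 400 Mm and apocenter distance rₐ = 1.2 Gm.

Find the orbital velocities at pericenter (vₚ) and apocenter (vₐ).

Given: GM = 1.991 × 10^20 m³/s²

Convert to SI: rₚ = 400 Mm = 4e+08 m; rₐ = 1.2 Gm = 1.2e+09 m.
Use the vis-viva equation v² = GM(2/r − 1/a) with a = (rₚ + rₐ)/2 = (4e+08 + 1.2e+09)/2 = 8e+08 m.
vₚ = √(GM · (2/rₚ − 1/a)) = √(1.991e+20 · (2/4e+08 − 1/8e+08)) m/s ≈ 8.641e+05 m/s = 864.1 km/s.
vₐ = √(GM · (2/rₐ − 1/a)) = √(1.991e+20 · (2/1.2e+09 − 1/8e+08)) m/s ≈ 2.88e+05 m/s = 288 km/s.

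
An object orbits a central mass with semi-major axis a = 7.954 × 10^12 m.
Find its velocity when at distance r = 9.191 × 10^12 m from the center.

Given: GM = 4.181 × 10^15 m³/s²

Vis-viva: v = √(GM · (2/r − 1/a)).
2/r − 1/a = 2/9.191e+12 − 1/7.954e+12 = 9.18813e-14 m⁻¹.
v = √(4.181e+15 · 9.18813e-14) m/s ≈ 19.6 m/s = 19.6 m/s.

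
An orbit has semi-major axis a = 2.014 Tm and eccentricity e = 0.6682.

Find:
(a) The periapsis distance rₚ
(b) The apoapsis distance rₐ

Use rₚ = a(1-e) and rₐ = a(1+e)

Convert to SI: a = 2.014 Tm = 2.014e+12 m.
(a) rₚ = a(1 − e) = 2.014e+12 · (1 − 0.6682) = 2.014e+12 · 0.3318 ≈ 6.682e+11 m = 668.2 Gm.
(b) rₐ = a(1 + e) = 2.014e+12 · (1 + 0.6682) = 2.014e+12 · 1.6682 ≈ 3.36e+12 m = 3.36 Tm.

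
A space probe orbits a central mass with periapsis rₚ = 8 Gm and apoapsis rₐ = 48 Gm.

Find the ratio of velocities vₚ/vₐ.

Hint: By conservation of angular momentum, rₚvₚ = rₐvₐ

Convert to SI: rₚ = 8 Gm = 8e+09 m; rₐ = 48 Gm = 4.8e+10 m.
Conservation of angular momentum gives rₚvₚ = rₐvₐ, so vₚ/vₐ = rₐ/rₚ.
vₚ/vₐ = 4.8e+10 / 8e+09 ≈ 6.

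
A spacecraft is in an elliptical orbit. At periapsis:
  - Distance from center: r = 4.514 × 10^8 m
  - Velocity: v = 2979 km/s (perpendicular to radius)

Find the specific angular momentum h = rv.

Convert to SI: v = 2979 km/s = 2.979e+06 m/s.
With v perpendicular to r, h = r · v.
h = 4.514e+08 · 2.979e+06 m²/s ≈ 1.345e+15 m²/s.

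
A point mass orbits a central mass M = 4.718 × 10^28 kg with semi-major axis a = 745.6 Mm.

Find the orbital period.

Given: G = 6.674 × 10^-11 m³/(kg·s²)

Convert to SI: a = 745.6 Mm = 7.456e+08 m.
GM = G · M = 6.674e-11 · 4.718e+28 = 3.14879e+18 m³/s².
Kepler's third law: T = 2π √(a³ / GM).
Substituting a = 7.456e+08 m and GM = 3.14879e+18 m³/s²:
T = 2π √((7.456e+08)³ / 3.14879e+18) s
T ≈ 7.209e+04 s = 20.02 hours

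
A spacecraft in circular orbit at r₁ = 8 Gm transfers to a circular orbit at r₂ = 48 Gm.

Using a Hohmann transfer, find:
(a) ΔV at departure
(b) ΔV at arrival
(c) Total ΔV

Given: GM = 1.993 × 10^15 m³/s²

Convert to SI: r₁ = 8 Gm = 8e+09 m; r₂ = 48 Gm = 4.8e+10 m.
Transfer semi-major axis: a_t = (r₁ + r₂)/2 = (8e+09 + 4.8e+10)/2 = 2.8e+10 m.
Circular speeds: v₁ = √(GM/r₁) = 499.124 m/s, v₂ = √(GM/r₂) = 203.767 m/s.
Transfer speeds (vis-viva v² = GM(2/r − 1/a_t)): v₁ᵗ = 653.507 m/s, v₂ᵗ = 108.918 m/s.
(a) ΔV₁ = |v₁ᵗ − v₁| ≈ 154.4 m/s = 154.4 m/s.
(b) ΔV₂ = |v₂ − v₂ᵗ| ≈ 94.85 m/s = 94.85 m/s.
(c) ΔV_total = ΔV₁ + ΔV₂ ≈ 249.2 m/s = 249.2 m/s.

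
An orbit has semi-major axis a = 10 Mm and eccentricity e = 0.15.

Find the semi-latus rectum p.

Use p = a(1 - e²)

Convert to SI: a = 10 Mm = 1e+07 m.
p = a (1 − e²).
p = 1e+07 · (1 − (0.15)²) = 1e+07 · 0.9775 ≈ 9.775e+06 m = 9.775 Mm.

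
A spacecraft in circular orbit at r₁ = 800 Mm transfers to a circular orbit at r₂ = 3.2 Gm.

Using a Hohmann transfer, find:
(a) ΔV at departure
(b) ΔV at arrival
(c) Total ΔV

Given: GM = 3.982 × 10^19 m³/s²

Convert to SI: r₁ = 800 Mm = 8e+08 m; r₂ = 3.2 Gm = 3.2e+09 m.
Transfer semi-major axis: a_t = (r₁ + r₂)/2 = (8e+08 + 3.2e+09)/2 = 2e+09 m.
Circular speeds: v₁ = √(GM/r₁) = 223103 m/s, v₂ = √(GM/r₂) = 111552 m/s.
Transfer speeds (vis-viva v² = GM(2/r − 1/a_t)): v₁ᵗ = 282206 m/s, v₂ᵗ = 70551.4 m/s.
(a) ΔV₁ = |v₁ᵗ − v₁| ≈ 5.91e+04 m/s = 59.1 km/s.
(b) ΔV₂ = |v₂ − v₂ᵗ| ≈ 4.1e+04 m/s = 41 km/s.
(c) ΔV_total = ΔV₁ + ΔV₂ ≈ 1.001e+05 m/s = 100.1 km/s.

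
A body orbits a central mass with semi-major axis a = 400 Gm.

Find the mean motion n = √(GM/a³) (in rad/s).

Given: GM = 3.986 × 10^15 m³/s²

Convert to SI: a = 400 Gm = 4e+11 m.
n = √(GM / a³).
n = √(3.986e+15 / (4e+11)³) rad/s ≈ 2.496e-10 rad/s.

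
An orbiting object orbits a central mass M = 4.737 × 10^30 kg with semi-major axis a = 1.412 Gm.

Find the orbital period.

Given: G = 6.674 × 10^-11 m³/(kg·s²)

Convert to SI: a = 1.412 Gm = 1.412e+09 m.
GM = G · M = 6.674e-11 · 4.737e+30 = 3.16147e+20 m³/s².
Kepler's third law: T = 2π √(a³ / GM).
Substituting a = 1.412e+09 m and GM = 3.16147e+20 m³/s²:
T = 2π √((1.412e+09)³ / 3.16147e+20) s
T ≈ 1.875e+04 s = 5.208 hours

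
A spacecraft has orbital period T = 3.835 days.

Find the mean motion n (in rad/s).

Convert to SI: T = 3.835 days = 331344 s.
n = 2π / T.
n = 2π / 331344 s ≈ 1.896e-05 rad/s.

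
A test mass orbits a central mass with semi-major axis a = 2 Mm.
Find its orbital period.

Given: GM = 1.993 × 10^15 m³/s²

Convert to SI: a = 2 Mm = 2e+06 m.
Kepler's third law: T = 2π √(a³ / GM).
Substituting a = 2e+06 m and GM = 1.993e+15 m³/s²:
T = 2π √((2e+06)³ / 1.993e+15) s
T ≈ 398.1 s = 6.635 minutes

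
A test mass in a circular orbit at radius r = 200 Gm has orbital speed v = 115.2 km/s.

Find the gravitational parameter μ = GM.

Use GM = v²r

Convert to SI: r = 200 Gm = 2e+11 m; v = 115.2 km/s = 115200 m/s.
For a circular orbit v² = GM/r, so GM = v² · r.
GM = (115200)² · 2e+11 m³/s² ≈ 2.654e+21 m³/s² = 2.654 × 10^21 m³/s².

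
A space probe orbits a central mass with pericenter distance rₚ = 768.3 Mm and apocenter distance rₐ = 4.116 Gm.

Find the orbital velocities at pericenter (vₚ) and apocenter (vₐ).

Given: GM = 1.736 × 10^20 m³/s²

Convert to SI: rₚ = 768.3 Mm = 7.683e+08 m; rₐ = 4.116 Gm = 4.116e+09 m.
Use the vis-viva equation v² = GM(2/r − 1/a) with a = (rₚ + rₐ)/2 = (7.683e+08 + 4.116e+09)/2 = 2.44215e+09 m.
vₚ = √(GM · (2/rₚ − 1/a)) = √(1.736e+20 · (2/7.683e+08 − 1/2.44215e+09)) m/s ≈ 6.171e+05 m/s = 617.1 km/s.
vₐ = √(GM · (2/rₐ − 1/a)) = √(1.736e+20 · (2/4.116e+09 − 1/2.44215e+09)) m/s ≈ 1.152e+05 m/s = 115.2 km/s.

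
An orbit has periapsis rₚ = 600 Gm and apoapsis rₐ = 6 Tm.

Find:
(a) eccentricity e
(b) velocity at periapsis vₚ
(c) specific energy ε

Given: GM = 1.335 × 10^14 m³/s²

Convert to SI: rₚ = 600 Gm = 6e+11 m; rₐ = 6 Tm = 6e+12 m.
(a) e = (rₐ − rₚ)/(rₐ + rₚ) = (6e+12 − 6e+11)/(6e+12 + 6e+11) ≈ 0.8182
(b) With a = (rₚ + rₐ)/2 = 3.3e+12 m, vₚ = √(GM (2/rₚ − 1/a)) = √(1.335e+14 · (2/6e+11 − 1/3.3e+12)) m/s ≈ 20.11 m/s
(c) With a = (rₚ + rₐ)/2 = 3.3e+12 m, ε = −GM/(2a) = −1.335e+14/(2 · 3.3e+12) J/kg ≈ -20.23 J/kg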